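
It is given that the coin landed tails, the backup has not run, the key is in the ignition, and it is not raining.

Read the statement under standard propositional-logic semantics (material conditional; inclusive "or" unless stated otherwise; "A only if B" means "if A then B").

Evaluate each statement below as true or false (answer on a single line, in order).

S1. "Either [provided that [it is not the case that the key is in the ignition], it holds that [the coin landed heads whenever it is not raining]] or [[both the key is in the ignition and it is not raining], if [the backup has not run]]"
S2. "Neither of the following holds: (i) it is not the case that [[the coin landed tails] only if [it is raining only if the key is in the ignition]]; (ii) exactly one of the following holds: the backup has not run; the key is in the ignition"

S1 T; S2 T

Let R = "the key is in the ignition" (True), S = "it is raining" (False), P = "the coin landed heads" (False), Q = "the backup has run" (False).

S1: In symbols: (not R -> (not S -> P)) or (not Q -> (R and not S))

not R = not True = False
not S = not False = True
not S -> P = True -> False = False
not R -> (not S -> P) = False -> False = True
not Q = not False = True
not S = not False = True
R and not S = True and True = True
not Q -> (R and not S) = True -> True = True
(not R -> (not S -> P)) or (not Q -> (R and not S)) = True or True = True
Hence S1 is true.

S2: In symbols: not (not P -> (S -> R)) nor (not Q xor R)

not P = not False = True
S -> R = False -> True = True
not P -> (S -> R) = True -> True = True
not (not P -> (S -> R)) = not True = False
not Q = not False = True
not Q xor R = True xor True = False
not (not P -> (S -> R)) nor (not Q xor R) = False nor False = True
Thus S2 is true.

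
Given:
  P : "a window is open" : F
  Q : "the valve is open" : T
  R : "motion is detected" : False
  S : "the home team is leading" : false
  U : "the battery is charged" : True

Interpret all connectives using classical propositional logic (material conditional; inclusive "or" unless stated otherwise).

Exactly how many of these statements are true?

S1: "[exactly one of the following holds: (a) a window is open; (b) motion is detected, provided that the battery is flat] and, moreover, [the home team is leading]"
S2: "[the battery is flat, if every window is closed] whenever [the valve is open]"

0

S1: This is (P xor (not U -> R)) and S.

not U = not True = False
not U -> R = False -> False = True
P xor (not U -> R) = False xor True = True
(P xor (not U -> R)) and S = True and False = False
Thus S1 is false.

S2: In symbols: Q -> (not P -> not U)

not P = not False = True
not U = not True = False
not P -> not U = True -> False = False
Q -> (not P -> not U) = True -> False = False
Thus S2 is false.

Count: 0.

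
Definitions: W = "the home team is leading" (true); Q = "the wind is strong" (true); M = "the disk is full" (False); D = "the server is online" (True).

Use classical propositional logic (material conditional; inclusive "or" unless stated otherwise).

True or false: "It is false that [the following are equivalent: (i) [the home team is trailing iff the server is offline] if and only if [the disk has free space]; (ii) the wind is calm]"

True.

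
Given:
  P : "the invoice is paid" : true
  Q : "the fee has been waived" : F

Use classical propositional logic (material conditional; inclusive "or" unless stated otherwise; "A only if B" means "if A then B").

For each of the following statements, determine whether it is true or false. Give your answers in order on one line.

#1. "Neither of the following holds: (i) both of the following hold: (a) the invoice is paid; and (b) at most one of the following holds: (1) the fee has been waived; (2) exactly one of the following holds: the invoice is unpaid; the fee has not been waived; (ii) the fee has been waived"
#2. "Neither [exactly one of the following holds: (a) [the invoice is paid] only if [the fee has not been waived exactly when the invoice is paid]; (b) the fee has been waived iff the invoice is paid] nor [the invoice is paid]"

#1: In symbols: (P & (Q nand (~P xor ~Q))) nor Q

~P = ~T = F
~Q = ~F = T
~P xor ~Q = F xor T = T
Q nand (~P xor ~Q) = F nand T = T
P & (Q nand (~P xor ~Q)) = T & T = T
(P & (Q nand (~P xor ~Q))) nor Q = T nor F = F
Thus #1 is false.

#2: This is ((P -> (~Q <-> P)) xor (Q <-> P)) nor P.

~Q = ~F = T
~Q <-> P = T <-> T = T
P -> (~Q <-> P) = T -> T = T
Q <-> P = F <-> T = F
(P -> (~Q <-> P)) xor (Q <-> P) = T xor F = T
((P -> (~Q <-> P)) xor (Q <-> P)) nor P = T nor T = F
Hence #2 is false.

#1 F / #2 F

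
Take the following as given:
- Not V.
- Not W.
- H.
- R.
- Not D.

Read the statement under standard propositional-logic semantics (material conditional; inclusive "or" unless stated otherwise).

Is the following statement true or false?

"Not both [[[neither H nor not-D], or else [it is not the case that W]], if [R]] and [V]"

The statement is true.

Formalization: (R → ((H ↓ ¬D) ∨ ¬W)) ↑ V

¬D = ¬F = T
H ↓ ¬D = T ↓ T = F
¬W = ¬F = T
(H ↓ ¬D) ∨ ¬W = F ∨ T = T
R → ((H ↓ ¬D) ∨ ¬W) = T → T = T
(R → ((H ↓ ¬D) ∨ ¬W)) ↑ V = T ↑ F = T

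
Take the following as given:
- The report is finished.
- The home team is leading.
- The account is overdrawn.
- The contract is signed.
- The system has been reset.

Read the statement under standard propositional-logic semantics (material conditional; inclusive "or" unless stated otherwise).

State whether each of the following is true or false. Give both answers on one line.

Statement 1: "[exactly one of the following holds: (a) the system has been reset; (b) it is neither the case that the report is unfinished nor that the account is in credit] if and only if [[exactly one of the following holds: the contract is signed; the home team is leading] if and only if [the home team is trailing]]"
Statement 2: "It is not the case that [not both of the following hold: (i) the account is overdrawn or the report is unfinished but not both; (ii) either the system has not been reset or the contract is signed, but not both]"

Statement 1 F; Statement 2 T

Let U = "the system has been reset" (T), P = "the report is finished" (T), R = "the account is overdrawn" (T), S = "the contract is signed" (T), Q = "the home team is leading" (T).

Statement 1: Formalization: (U xor (~P nor ~R)) <-> ((S xor Q) <-> ~Q)

~P = ~T = F
~R = ~T = F
~P nor ~R = F nor F = T
U xor (~P nor ~R) = T xor T = F
S xor Q = T xor T = F
~Q = ~T = F
(S xor Q) <-> ~Q = F <-> F = T
(U xor (~P nor ~R)) <-> ((S xor Q) <-> ~Q) = F <-> T = F
Hence Statement 1 is false.

Statement 2: Formalization: ~((R xor ~P) nand (~U xor S))

~P = ~T = F
R xor ~P = T xor F = T
~U = ~T = F
~U xor S = F xor T = T
(R xor ~P) nand (~U xor S) = T nand T = F
~((R xor ~P) nand (~U xor S)) = ~F = T
So Statement 2 is true.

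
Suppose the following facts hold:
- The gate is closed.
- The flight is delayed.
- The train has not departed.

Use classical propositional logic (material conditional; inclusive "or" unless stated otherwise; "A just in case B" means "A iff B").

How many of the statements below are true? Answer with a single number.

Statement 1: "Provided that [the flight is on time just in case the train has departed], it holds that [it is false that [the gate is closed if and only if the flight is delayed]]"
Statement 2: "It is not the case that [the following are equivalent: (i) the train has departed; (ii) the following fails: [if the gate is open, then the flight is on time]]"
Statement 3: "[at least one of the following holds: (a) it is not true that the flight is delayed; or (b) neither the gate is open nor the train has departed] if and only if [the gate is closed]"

Let N = "the flight is delayed" (T), S = "the train has departed" (F), H = "the gate is open" (F).

Statement 1: Parsed as (~N <-> S) -> ~(~H <-> N)

~N = ~T = F
~N <-> S = F <-> F = T
~H = ~F = T
~H <-> N = T <-> T = T
~(~H <-> N) = ~T = F
(~N <-> S) -> ~(~H <-> N) = T -> F = F
So Statement 1 is false.

Statement 2: Parsed as ~(S <-> ~(H -> ~N))

~N = ~T = F
H -> ~N = F -> F = T
~(H -> ~N) = ~T = F
S <-> ~(H -> ~N) = F <-> F = T
~(S <-> ~(H -> ~N)) = ~T = F
Thus Statement 2 is false.

Statement 3: Formalization: (~N | (H nor S)) <-> ~H

~N = ~T = F
H nor S = F nor F = T
~N | (H nor S) = F | T = T
~H = ~F = T
(~N | (H nor S)) <-> ~H = T <-> T = T
Thus Statement 3 is true.

Count: 1.

1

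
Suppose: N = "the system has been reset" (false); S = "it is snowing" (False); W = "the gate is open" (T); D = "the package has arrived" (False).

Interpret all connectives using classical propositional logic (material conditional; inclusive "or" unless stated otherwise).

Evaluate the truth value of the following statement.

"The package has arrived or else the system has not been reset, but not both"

In symbols: D xor not N

not N = not False = True
D xor not N = False xor True = True

The statement is true.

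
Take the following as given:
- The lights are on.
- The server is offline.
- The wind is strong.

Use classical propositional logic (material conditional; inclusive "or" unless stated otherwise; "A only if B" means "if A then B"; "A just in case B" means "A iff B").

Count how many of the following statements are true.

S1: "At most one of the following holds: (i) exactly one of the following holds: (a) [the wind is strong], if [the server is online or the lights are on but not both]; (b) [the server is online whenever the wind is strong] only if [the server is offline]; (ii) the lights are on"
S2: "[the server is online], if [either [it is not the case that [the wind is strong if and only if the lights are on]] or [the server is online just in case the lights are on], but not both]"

Let D = "the server is online" (F), N = "the lights are on" (T), W = "the wind is strong" (T).

S1: In symbols: (((D ⊕ N) → W) ⊕ ((W → D) → ¬D)) ↑ N

D ⊕ N = F ⊕ T = T
(D ⊕ N) → W = T → T = T
W → D = T → F = F
¬D = ¬F = T
(W → D) → ¬D = F → T = T
((D ⊕ N) → W) ⊕ ((W → D) → ¬D) = T ⊕ T = F
(((D ⊕ N) → W) ⊕ ((W → D) → ¬D)) ↑ N = F ↑ T = T
Thus S1 is true.

S2: Formalization: (¬(W ↔ N) ⊕ (D ↔ N)) → D

W ↔ N = T ↔ T = T
¬(W ↔ N) = ¬T = F
D ↔ N = F ↔ T = F
¬(W ↔ N) ⊕ (D ↔ N) = F ⊕ F = F
(¬(W ↔ N) ⊕ (D ↔ N)) → D = F → F = T
So S2 is true.

Count: 2.

2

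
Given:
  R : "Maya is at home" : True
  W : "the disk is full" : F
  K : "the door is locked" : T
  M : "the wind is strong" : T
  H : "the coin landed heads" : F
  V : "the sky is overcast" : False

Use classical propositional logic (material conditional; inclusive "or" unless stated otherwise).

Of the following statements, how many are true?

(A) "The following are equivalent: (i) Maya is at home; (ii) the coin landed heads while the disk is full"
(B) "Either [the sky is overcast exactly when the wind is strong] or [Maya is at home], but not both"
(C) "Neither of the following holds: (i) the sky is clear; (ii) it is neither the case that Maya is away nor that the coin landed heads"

1

(A): Formalization: R iff (H and W)

H and W = False and False = False
R iff (H and W) = True iff False = False
So (A) is false.

(B): This is (V iff M) xor R.

V iff M = False iff True = False
(V iff M) xor R = False xor True = True
Hence (B) is true.

(C): Parsed as not V nor (not R nor H)

not V = not False = True
not R = not True = False
not R nor H = False nor False = True
not V nor (not R nor H) = True nor True = False
Thus (C) is false.

Count: 1.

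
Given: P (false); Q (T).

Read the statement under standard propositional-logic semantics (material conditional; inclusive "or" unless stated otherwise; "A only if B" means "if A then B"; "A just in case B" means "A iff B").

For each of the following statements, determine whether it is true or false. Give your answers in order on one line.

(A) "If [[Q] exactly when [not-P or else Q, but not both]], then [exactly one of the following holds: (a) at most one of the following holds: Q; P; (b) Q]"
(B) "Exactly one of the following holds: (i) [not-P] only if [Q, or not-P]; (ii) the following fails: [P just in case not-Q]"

(A) true; (B) true

(A): Formalization: (Q iff (not P xor Q)) -> ((Q nand P) xor Q)

not P = not False = True
not P xor Q = True xor True = False
Q iff (not P xor Q) = True iff False = False
Q nand P = True nand False = True
(Q nand P) xor Q = True xor True = False
(Q iff (not P xor Q)) -> ((Q nand P) xor Q) = False -> False = True
Thus (A) is true.

(B): Formalization: (not P -> (Q or not P)) xor not (P iff not Q)

not P = not False = True
not P = not False = True
Q or not P = True or True = True
not P -> (Q or not P) = True -> True = True
not Q = not True = False
P iff not Q = False iff False = True
not (P iff not Q) = not True = False
(not P -> (Q or not P)) xor not (P iff not Q) = True xor False = True
Thus (B) is true.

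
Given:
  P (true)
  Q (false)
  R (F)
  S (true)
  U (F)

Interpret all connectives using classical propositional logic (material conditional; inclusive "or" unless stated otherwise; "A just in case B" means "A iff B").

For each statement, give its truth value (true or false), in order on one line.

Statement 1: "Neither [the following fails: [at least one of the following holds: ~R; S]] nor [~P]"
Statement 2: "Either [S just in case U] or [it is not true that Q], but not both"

Statement 1 true / Statement 2 true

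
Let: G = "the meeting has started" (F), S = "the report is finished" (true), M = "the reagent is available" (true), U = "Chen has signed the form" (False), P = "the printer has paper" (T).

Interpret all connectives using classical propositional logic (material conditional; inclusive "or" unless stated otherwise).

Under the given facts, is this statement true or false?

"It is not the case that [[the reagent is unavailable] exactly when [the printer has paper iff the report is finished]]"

Formalization: ~(~M <-> (P <-> S))

~M = ~T = F
P <-> S = T <-> T = T
~M <-> (P <-> S) = F <-> T = F
~(~M <-> (P <-> S)) = ~F = T

true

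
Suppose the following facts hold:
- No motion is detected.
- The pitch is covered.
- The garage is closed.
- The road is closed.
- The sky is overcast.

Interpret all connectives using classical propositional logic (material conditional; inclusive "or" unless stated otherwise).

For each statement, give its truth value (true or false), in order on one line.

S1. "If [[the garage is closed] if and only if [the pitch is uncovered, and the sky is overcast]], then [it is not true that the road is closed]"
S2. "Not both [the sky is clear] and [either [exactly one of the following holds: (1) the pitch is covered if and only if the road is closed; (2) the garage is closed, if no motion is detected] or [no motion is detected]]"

S1 True / S2 True

Let R = "the garage is closed" (True), Q = "the pitch is covered" (True), U = "the sky is overcast" (True), S = "the road is closed" (True), P = "motion is detected" (False).

S1: Formalization: (R iff (not Q and U)) -> not S

not Q = not True = False
not Q and U = False and True = False
R iff (not Q and U) = True iff False = False
not S = not True = False
(R iff (not Q and U)) -> not S = False -> False = True
Thus S1 is true.

S2: In symbols: not U nand (((Q iff S) xor (not P -> R)) or not P)

not U = not True = False
Q iff S = True iff True = True
not P = not False = True
not P -> R = True -> True = True
(Q iff S) xor (not P -> R) = True xor True = False
not P = not False = True
((Q iff S) xor (not P -> R)) or not P = False or True = True
not U nand (((Q iff S) xor (not P -> R)) or not P) = False nand True = True
Thus S2 is true.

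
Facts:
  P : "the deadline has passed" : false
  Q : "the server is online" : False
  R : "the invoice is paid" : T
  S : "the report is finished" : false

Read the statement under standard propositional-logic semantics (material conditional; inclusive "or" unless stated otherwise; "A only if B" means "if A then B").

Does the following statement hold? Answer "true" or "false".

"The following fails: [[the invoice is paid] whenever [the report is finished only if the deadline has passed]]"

False.

Values: S=False, P=False, R=True.
Parsed as not ((S -> P) -> R)

S -> P = False -> False = True
(S -> P) -> R = True -> True = True
not ((S -> P) -> R) = not True = False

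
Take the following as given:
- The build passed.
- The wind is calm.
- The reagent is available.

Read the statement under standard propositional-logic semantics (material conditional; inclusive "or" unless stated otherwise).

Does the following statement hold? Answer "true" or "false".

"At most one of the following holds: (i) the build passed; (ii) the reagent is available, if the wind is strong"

False.

Let P = "the build passed" (T), Q = "the wind is strong" (F), R = "the reagent is available" (T).
This is P nand (Q -> R).

Q -> R = F -> T = T
P nand (Q -> R) = T nand T = F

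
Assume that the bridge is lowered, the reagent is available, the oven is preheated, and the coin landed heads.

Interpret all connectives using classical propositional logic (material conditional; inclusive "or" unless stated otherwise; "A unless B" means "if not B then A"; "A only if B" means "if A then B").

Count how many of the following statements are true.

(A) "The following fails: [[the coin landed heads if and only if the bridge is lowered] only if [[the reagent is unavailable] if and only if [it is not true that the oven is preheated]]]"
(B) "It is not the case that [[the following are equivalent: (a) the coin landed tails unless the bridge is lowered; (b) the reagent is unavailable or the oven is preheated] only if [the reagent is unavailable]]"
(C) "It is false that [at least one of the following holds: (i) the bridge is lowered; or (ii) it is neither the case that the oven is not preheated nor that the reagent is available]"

1

Let P = "the coin landed heads" (T), K = "the bridge is raised" (F), D = "the reagent is available" (T), V = "the oven is preheated" (T).

(A): This is ~((P <-> ~K) -> (~D <-> ~V)).

~K = ~F = T
P <-> ~K = T <-> T = T
~D = ~T = F
~V = ~T = F
~D <-> ~V = F <-> F = T
(P <-> ~K) -> (~D <-> ~V) = T -> T = T
~((P <-> ~K) -> (~D <-> ~V)) = ~T = F
So (A) is false.

(B): In symbols: ~(((~P | ~K) <-> (~D | V)) -> ~D)

~P = ~T = F
~K = ~F = T
~P | ~K = F | T = T
~D = ~T = F
~D | V = F | T = T
(~P | ~K) <-> (~D | V) = T <-> T = T
~D = ~T = F
((~P | ~K) <-> (~D | V)) -> ~D = T -> F = F
~(((~P | ~K) <-> (~D | V)) -> ~D) = ~F = T
Hence (B) is true.

(C): Formalization: ~(~K | (~V nor D))

~K = ~F = T
~V = ~T = F
~V nor D = F nor T = F
~K | (~V nor D) = T | F = T
~(~K | (~V nor D)) = ~T = F
Thus (C) is false.

1 of the 3 statements is true ((B)).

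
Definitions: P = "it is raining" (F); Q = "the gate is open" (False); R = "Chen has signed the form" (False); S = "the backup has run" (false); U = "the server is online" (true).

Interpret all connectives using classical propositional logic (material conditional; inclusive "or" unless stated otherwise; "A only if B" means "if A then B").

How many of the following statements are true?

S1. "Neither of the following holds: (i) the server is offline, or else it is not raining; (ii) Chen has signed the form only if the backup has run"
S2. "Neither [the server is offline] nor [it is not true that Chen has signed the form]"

0

S1: In symbols: (¬U ∨ ¬P) ↓ (R → S)

¬U = ¬T = F
¬P = ¬F = T
¬U ∨ ¬P = F ∨ T = T
R → S = F → F = T
(¬U ∨ ¬P) ↓ (R → S) = T ↓ T = F
Thus S1 is false.

S2: In symbols: ¬U ↓ ¬R

¬U = ¬T = F
¬R = ¬F = T
¬U ↓ ¬R = F ↓ T = F
Hence S2 is false.

0 of the 2 statements are true (none).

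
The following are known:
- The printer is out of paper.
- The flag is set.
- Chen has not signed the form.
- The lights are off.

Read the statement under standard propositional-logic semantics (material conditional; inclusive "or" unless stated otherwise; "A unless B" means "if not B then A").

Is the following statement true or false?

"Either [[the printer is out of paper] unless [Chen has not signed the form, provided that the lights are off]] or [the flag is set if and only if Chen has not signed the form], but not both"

Let N = "the printer has paper" (F), U = "the lights are on" (F), P = "Chen has signed the form" (F), D = "the flag is set" (T).
Formalization: (~N | (~U -> ~P)) xor (D <-> ~P)

~N = ~F = T
~U = ~F = T
~P = ~F = T
~U -> ~P = T -> T = T
~N | (~U -> ~P) = T | T = T
~P = ~F = T
D <-> ~P = T <-> T = T
(~N | (~U -> ~P)) xor (D <-> ~P) = T xor T = F

false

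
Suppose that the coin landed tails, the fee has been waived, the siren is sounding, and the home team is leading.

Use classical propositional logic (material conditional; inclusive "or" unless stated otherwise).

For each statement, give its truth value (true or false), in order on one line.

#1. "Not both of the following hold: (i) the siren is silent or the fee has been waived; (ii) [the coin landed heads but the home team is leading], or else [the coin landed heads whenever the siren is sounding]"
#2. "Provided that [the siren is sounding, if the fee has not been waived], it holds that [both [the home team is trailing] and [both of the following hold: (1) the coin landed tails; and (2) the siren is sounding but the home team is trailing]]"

#1 True; #2 False

Let R = "the siren is sounding" (T), Q = "the fee has been waived" (T), P = "the coin landed heads" (F), S = "the home team is leading" (T).

#1: Parsed as (~R | Q) nand ((P & S) | (R -> P))

~R = ~T = F
~R | Q = F | T = T
P & S = F & T = F
R -> P = T -> F = F
(P & S) | (R -> P) = F | F = F
(~R | Q) nand ((P & S) | (R -> P)) = T nand F = T
So #1 is true.

#2: Formalization: (~Q -> R) -> (~S & (~P & (R & ~S)))

~Q = ~T = F
~Q -> R = F -> T = T
~S = ~T = F
~P = ~F = T
~S = ~T = F
R & ~S = T & F = F
~P & (R & ~S) = T & F = F
~S & (~P & (R & ~S)) = F & F = F
(~Q -> R) -> (~S & (~P & (R & ~S))) = T -> F = F
So #2 is false.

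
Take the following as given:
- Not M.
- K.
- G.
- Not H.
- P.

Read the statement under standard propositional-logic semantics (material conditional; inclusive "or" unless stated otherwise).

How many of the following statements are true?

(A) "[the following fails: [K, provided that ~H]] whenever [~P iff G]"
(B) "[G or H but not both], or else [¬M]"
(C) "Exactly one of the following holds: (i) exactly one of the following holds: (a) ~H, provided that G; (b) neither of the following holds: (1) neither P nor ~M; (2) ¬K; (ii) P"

3

(A): Parsed as (~P <-> G) -> ~(~H -> K)

~P = ~T = F
~P <-> G = F <-> T = F
~H = ~F = T
~H -> K = T -> T = T
~(~H -> K) = ~T = F
(~P <-> G) -> ~(~H -> K) = F -> F = T
Hence (A) is true.

(B): Parsed as (G xor H) | ~M

G xor H = T xor F = T
~M = ~F = T
(G xor H) | ~M = T | T = T
So (B) is true.

(C): Parsed as ((G -> ~H) xor ((P nor ~M) nor ~K)) xor P

~H = ~F = T
G -> ~H = T -> T = T
~M = ~F = T
P nor ~M = T nor T = F
~K = ~T = F
(P nor ~M) nor ~K = F nor F = T
(G -> ~H) xor ((P nor ~M) nor ~K) = T xor T = F
((G -> ~H) xor ((P nor ~M) nor ~K)) xor P = F xor T = T
So (C) is true.

True statements: 3 ((A), (B), (C)).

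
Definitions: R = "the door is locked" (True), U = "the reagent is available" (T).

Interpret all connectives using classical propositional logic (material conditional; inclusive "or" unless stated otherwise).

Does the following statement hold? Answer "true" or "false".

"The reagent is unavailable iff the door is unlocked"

Values: U=True, R=True.
This is not U iff not R.

not U = not True = False
not R = not True = False
not U iff not R = False iff False = True

true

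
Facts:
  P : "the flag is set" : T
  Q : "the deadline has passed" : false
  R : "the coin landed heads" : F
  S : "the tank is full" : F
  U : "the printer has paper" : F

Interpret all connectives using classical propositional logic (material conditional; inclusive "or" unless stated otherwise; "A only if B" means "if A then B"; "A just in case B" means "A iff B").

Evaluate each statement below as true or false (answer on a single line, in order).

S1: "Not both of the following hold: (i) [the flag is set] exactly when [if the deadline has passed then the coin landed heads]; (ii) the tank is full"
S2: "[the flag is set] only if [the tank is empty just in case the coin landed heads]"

S1: Parsed as (P ↔ (Q → R)) ↑ S

Q → R = F → F = T
P ↔ (Q → R) = T ↔ T = T
(P ↔ (Q → R)) ↑ S = T ↑ F = T
So S1 is true.

S2: This is P → (¬S ↔ R).

¬S = ¬F = T
¬S ↔ R = T ↔ F = F
P → (¬S ↔ R) = T → F = F
Hence S2 is false.

S1 true; S2 false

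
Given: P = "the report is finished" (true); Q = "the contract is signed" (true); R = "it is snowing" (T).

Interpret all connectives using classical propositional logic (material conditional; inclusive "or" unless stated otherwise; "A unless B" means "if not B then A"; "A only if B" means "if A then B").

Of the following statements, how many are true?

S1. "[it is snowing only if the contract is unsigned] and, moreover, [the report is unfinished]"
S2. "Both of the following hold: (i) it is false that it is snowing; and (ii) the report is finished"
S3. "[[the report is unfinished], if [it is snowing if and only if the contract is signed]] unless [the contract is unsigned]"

0

S1: This is (R -> ~Q) & ~P.

~Q = ~T = F
R -> ~Q = T -> F = F
~P = ~T = F
(R -> ~Q) & ~P = F & F = F
Hence S1 is false.

S2: Parsed as ~R & P

~R = ~T = F
~R & P = F & T = F
So S2 is false.

S3: Formalization: ((R <-> Q) -> ~P) | ~Q

R <-> Q = T <-> T = T
~P = ~T = F
(R <-> Q) -> ~P = T -> F = F
~Q = ~T = F
((R <-> Q) -> ~P) | ~Q = F | F = F
So S3 is false.

0 of the 3 statements are true (none).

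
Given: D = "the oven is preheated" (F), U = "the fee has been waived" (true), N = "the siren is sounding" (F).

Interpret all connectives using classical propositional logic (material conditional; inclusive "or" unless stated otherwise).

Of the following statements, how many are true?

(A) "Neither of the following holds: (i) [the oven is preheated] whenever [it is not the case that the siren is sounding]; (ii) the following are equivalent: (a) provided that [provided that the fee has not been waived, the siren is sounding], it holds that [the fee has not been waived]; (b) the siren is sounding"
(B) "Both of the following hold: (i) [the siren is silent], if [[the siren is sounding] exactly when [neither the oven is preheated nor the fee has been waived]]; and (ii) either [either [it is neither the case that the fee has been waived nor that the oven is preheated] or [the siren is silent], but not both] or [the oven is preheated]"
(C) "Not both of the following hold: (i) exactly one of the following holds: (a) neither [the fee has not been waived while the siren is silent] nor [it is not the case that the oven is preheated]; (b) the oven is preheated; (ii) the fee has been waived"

(A): Parsed as (¬N → D) ↓ (((¬U → N) → ¬U) ↔ N)

¬N = ¬F = T
¬N → D = T → F = F
¬U = ¬T = F
¬U → N = F → F = T
¬U = ¬T = F
(¬U → N) → ¬U = T → F = F
((¬U → N) → ¬U) ↔ N = F ↔ F = T
(¬N → D) ↓ (((¬U → N) → ¬U) ↔ N) = F ↓ T = F
So (A) is false.

(B): This is ((N ↔ (D ↓ U)) → ¬N) ∧ (((U ↓ D) ⊕ ¬N) ∨ D).

D ↓ U = F ↓ T = F
N ↔ (D ↓ U) = F ↔ F = T
¬N = ¬F = T
(N ↔ (D ↓ U)) → ¬N = T → T = T
U ↓ D = T ↓ F = F
¬N = ¬F = T
(U ↓ D) ⊕ ¬N = F ⊕ T = T
((U ↓ D) ⊕ ¬N) ∨ D = T ∨ F = T
((N ↔ (D ↓ U)) → ¬N) ∧ (((U ↓ D) ⊕ ¬N) ∨ D) = T ∧ T = T
Hence (B) is true.

(C): Parsed as (((¬U ∧ ¬N) ↓ ¬D) ⊕ D) ↑ U

¬U = ¬T = F
¬N = ¬F = T
¬U ∧ ¬N = F ∧ T = F
¬D = ¬F = T
(¬U ∧ ¬N) ↓ ¬D = F ↓ T = F
((¬U ∧ ¬N) ↓ ¬D) ⊕ D = F ⊕ F = F
(((¬U ∧ ¬N) ↓ ¬D) ⊕ D) ↑ U = F ↑ T = T
Hence (C) is true.

Count: 2.

2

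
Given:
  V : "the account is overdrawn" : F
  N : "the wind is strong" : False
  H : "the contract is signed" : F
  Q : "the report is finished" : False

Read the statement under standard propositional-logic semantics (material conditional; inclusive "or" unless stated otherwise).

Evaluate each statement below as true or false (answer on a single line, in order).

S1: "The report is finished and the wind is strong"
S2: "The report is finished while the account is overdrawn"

S1: In symbols: Q & N

Q & N = F & F = F
So S1 is false.

S2: This is Q & V.

Q & V = F & F = F
Thus S2 is false.

S1 false, S2 false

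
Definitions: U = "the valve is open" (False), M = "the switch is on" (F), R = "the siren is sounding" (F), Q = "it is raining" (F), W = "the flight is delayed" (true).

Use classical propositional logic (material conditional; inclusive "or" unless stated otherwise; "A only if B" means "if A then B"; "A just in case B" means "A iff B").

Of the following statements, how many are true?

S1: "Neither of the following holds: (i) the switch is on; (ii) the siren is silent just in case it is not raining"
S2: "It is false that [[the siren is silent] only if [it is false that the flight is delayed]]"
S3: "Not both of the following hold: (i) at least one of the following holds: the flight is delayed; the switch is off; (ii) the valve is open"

2

S1: In symbols: M nor (~R <-> ~Q)

~R = ~F = T
~Q = ~F = T
~R <-> ~Q = T <-> T = T
M nor (~R <-> ~Q) = F nor T = F
Hence S1 is false.

S2: Formalization: ~(~R -> ~W)

~R = ~F = T
~W = ~T = F
~R -> ~W = T -> F = F
~(~R -> ~W) = ~F = T
Thus S2 is true.

S3: In symbols: (W | ~M) nand U

~M = ~F = T
W | ~M = T | T = T
(W | ~M) nand U = T nand F = T
Thus S3 is true.

2 of the 3 statements are true (S2, S3).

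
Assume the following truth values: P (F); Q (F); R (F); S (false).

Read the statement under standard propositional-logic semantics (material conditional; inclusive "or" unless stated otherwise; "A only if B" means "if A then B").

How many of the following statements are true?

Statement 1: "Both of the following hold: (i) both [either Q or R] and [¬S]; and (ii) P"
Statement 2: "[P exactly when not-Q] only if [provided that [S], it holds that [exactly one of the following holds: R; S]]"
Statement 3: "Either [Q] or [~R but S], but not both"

1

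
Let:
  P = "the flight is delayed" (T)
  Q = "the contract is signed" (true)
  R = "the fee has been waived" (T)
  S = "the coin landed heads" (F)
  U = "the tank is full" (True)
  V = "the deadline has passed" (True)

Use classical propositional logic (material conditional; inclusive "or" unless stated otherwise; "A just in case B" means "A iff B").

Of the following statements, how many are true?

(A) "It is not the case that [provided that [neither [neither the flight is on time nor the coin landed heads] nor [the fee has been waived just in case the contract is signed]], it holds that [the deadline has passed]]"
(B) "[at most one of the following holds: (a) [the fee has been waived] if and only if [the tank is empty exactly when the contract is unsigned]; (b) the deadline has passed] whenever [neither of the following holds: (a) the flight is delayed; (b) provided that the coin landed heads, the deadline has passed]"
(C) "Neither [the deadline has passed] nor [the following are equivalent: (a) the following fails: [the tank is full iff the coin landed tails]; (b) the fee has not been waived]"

(A): Parsed as ¬(((¬P ↓ S) ↓ (R ↔ Q)) → V)

¬P = ¬T = F
¬P ↓ S = F ↓ F = T
R ↔ Q = T ↔ T = T
(¬P ↓ S) ↓ (R ↔ Q) = T ↓ T = F
((¬P ↓ S) ↓ (R ↔ Q)) → V = F → T = T
¬(((¬P ↓ S) ↓ (R ↔ Q)) → V) = ¬T = F
So (A) is false.

(B): Parsed as (P ↓ (S → V)) → ((R ↔ (¬U ↔ ¬Q)) ↑ V)

S → V = F → T = T
P ↓ (S → V) = T ↓ T = F
¬U = ¬T = F
¬Q = ¬T = F
¬U ↔ ¬Q = F ↔ F = T
R ↔ (¬U ↔ ¬Q) = T ↔ T = T
(R ↔ (¬U ↔ ¬Q)) ↑ V = T ↑ T = F
(P ↓ (S → V)) → ((R ↔ (¬U ↔ ¬Q)) ↑ V) = F → F = T
Hence (B) is true.

(C): This is V ↓ (¬(U ↔ ¬S) ↔ ¬R).

¬S = ¬F = T
U ↔ ¬S = T ↔ T = T
¬(U ↔ ¬S) = ¬T = F
¬R = ¬T = F
¬(U ↔ ¬S) ↔ ¬R = F ↔ F = T
V ↓ (¬(U ↔ ¬S) ↔ ¬R) = T ↓ T = F
Hence (C) is false.

True statements: 1 ((B)).

1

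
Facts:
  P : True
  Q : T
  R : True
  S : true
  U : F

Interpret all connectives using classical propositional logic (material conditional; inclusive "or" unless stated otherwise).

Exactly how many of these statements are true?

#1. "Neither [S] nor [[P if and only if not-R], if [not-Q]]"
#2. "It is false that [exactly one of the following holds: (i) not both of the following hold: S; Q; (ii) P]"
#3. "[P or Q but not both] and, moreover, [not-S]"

0

#1: This is S nor (~Q -> (P <-> ~R)).

~Q = ~T = F
~R = ~T = F
P <-> ~R = T <-> F = F
~Q -> (P <-> ~R) = F -> F = T
S nor (~Q -> (P <-> ~R)) = T nor T = F
Hence #1 is false.

#2: In symbols: ~((S nand Q) xor P)

S nand Q = T nand T = F
(S nand Q) xor P = F xor T = T
~((S nand Q) xor P) = ~T = F
So #2 is false.

#3: Formalization: (P xor Q) & ~S

P xor Q = T xor T = F
~S = ~T = F
(P xor Q) & ~S = F & F = F
Hence #3 is false.

Count: 0.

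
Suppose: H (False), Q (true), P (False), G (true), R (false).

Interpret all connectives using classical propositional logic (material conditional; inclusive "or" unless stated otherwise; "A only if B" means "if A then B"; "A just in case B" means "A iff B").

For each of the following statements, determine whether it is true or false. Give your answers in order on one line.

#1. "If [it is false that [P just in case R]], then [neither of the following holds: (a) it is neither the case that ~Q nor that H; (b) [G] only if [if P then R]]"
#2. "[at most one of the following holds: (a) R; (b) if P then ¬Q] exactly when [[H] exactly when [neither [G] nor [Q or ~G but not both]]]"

#1 T; #2 T

#1: In symbols: ¬(P ↔ R) → ((¬Q ↓ H) ↓ (G → (P → R)))

P ↔ R = F ↔ F = T
¬(P ↔ R) = ¬T = F
¬Q = ¬T = F
¬Q ↓ H = F ↓ F = T
P → R = F → F = T
G → (P → R) = T → T = T
(¬Q ↓ H) ↓ (G → (P → R)) = T ↓ T = F
¬(P ↔ R) → ((¬Q ↓ H) ↓ (G → (P → R))) = F → F = T
So #1 is true.

#2: Formalization: (R ↑ (P → ¬Q)) ↔ (H ↔ (G ↓ (Q ⊕ ¬G)))

¬Q = ¬T = F
P → ¬Q = F → F = T
R ↑ (P → ¬Q) = F ↑ T = T
¬G = ¬T = F
Q ⊕ ¬G = T ⊕ F = T
G ↓ (Q ⊕ ¬G) = T ↓ T = F
H ↔ (G ↓ (Q ⊕ ¬G)) = F ↔ F = T
(R ↑ (P → ¬Q)) ↔ (H ↔ (G ↓ (Q ⊕ ¬G))) = T ↔ T = T
Thus #2 is true.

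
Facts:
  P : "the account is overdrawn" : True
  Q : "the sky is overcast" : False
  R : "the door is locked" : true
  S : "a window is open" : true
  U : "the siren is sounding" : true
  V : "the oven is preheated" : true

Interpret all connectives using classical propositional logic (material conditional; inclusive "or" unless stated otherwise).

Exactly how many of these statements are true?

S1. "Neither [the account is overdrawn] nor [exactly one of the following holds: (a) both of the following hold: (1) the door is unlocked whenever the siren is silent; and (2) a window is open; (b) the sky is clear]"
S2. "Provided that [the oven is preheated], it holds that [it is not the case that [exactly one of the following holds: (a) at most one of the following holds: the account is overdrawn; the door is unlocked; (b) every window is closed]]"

0

S1: Parsed as P ↓ (((¬U → ¬R) ∧ S) ⊕ ¬Q)

¬U = ¬T = F
¬R = ¬T = F
¬U → ¬R = F → F = T
(¬U → ¬R) ∧ S = T ∧ T = T
¬Q = ¬F = T
((¬U → ¬R) ∧ S) ⊕ ¬Q = T ⊕ T = F
P ↓ (((¬U → ¬R) ∧ S) ⊕ ¬Q) = T ↓ F = F
Hence S1 is false.

S2: Parsed as V → ¬((P ↑ ¬R) ⊕ ¬S)

¬R = ¬T = F
P ↑ ¬R = T ↑ F = T
¬S = ¬T = F
(P ↑ ¬R) ⊕ ¬S = T ⊕ F = T
¬((P ↑ ¬R) ⊕ ¬S) = ¬T = F
V → ¬((P ↑ ¬R) ⊕ ¬S) = T → F = F
Thus S2 is false.

Count: 0.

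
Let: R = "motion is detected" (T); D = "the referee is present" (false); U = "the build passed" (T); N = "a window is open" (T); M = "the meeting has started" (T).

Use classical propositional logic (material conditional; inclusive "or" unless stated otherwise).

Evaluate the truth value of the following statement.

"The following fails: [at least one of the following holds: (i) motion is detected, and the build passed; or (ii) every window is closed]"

In symbols: ~((R & U) | ~N)

R & U = T & T = T
~N = ~T = F
(R & U) | ~N = T | F = T
~((R & U) | ~N) = ~T = F

False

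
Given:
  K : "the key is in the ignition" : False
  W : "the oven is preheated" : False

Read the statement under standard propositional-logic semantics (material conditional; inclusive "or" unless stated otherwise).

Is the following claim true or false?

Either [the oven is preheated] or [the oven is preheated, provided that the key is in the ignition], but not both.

True

Parsed as W xor (K -> W)

K -> W = False -> False = True
W xor (K -> W) = False xor True = True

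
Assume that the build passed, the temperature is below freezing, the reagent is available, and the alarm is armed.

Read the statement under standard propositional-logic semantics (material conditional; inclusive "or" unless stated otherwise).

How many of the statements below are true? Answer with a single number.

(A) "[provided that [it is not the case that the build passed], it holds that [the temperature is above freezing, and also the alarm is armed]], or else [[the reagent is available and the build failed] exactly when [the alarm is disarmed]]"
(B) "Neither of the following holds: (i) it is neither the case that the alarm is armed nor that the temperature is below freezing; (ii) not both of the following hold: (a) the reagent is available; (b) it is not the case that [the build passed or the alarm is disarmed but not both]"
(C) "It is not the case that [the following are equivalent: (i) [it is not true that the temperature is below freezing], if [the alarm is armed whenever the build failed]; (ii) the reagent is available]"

Let M = "the build passed" (True), P = "the temperature is below freezing" (True), N = "the alarm is armed" (True), G = "the reagent is available" (True).

(A): In symbols: (not M -> (not P and N)) or ((G and not M) iff not N)

not M = not True = False
not P = not True = False
not P and N = False and True = False
not M -> (not P and N) = False -> False = True
not M = not True = False
G and not M = True and False = False
not N = not True = False
(G and not M) iff not N = False iff False = True
(not M -> (not P and N)) or ((G and not M) iff not N) = True or True = True
Thus (A) is true.

(B): Parsed as (N nor P) nor (G nand not (M xor not N))

N nor P = True nor True = False
not N = not True = False
M xor not N = True xor False = True
not (M xor not N) = not True = False
G nand not (M xor not N) = True nand False = True
(N nor P) nor (G nand not (M xor not N)) = False nor True = False
So (B) is false.

(C): In symbols: not (((not M -> N) -> not P) iff G)

not M = not True = False
not M -> N = False -> True = True
not P = not True = False
(not M -> N) -> not P = True -> False = False
((not M -> N) -> not P) iff G = False iff True = False
not (((not M -> N) -> not P) iff G) = not False = True
Hence (C) is true.

True statements: 2 ((A), (C)).

2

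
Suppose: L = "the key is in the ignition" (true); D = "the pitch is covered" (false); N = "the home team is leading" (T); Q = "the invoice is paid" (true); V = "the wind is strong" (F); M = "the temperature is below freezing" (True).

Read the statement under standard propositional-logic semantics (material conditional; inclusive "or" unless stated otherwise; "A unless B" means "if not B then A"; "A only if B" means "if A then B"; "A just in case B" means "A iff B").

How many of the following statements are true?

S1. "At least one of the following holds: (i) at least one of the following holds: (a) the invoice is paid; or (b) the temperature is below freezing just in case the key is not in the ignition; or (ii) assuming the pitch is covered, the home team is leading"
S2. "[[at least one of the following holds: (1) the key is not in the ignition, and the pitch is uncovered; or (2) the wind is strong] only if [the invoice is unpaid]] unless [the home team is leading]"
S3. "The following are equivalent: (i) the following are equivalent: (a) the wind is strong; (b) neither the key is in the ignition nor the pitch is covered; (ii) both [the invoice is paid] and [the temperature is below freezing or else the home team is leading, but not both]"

2

S1: In symbols: (Q | (M <-> ~L)) | (D -> N)

~L = ~T = F
M <-> ~L = T <-> F = F
Q | (M <-> ~L) = T | F = T
D -> N = F -> T = T
(Q | (M <-> ~L)) | (D -> N) = T | T = T
So S1 is true.

S2: Formalization: (((~L & ~D) | V) -> ~Q) | N

~L = ~T = F
~D = ~F = T
~L & ~D = F & T = F
(~L & ~D) | V = F | F = F
~Q = ~T = F
((~L & ~D) | V) -> ~Q = F -> F = T
(((~L & ~D) | V) -> ~Q) | N = T | T = T
Hence S2 is true.

S3: This is (V <-> (L nor D)) <-> (Q & (M xor N)).

L nor D = T nor F = F
V <-> (L nor D) = F <-> F = T
M xor N = T xor T = F
Q & (M xor N) = T & F = F
(V <-> (L nor D)) <-> (Q & (M xor N)) = T <-> F = F
So S3 is false.

True statements: 2 (S1, S2).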